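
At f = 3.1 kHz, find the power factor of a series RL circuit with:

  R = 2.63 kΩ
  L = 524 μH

Step 1 — Angular frequency: ω = 2π·f = 2π·3100 = 1.948e+04 rad/s.
Step 2 — Component impedances:
  R: Z = R = 2630 Ω
  L: Z = jωL = j·1.948e+04·0.000524 = 0 + j10.21 Ω
Step 3 — Series combination: Z_total = R + L = 2630 + j10.21 Ω = 2630∠0.2° Ω.
Step 4 — Power factor: PF = cos(φ) = Re(Z)/|Z| = 2630/2630 = 1.
Step 5 — Type: Im(Z) = 10.21 ⇒ lagging (phase φ = 0.2°).

PF = 1 (lagging, φ = 0.2°)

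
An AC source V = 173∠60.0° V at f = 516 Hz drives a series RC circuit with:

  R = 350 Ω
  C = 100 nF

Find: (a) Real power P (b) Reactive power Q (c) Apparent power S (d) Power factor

Step 1 — Angular frequency: ω = 2π·f = 2π·516 = 3242 rad/s.
Step 2 — Component impedances:
  R: Z = R = 350 Ω
  C: Z = 1/(jωC) = -j/(ω·C) = 0 - j3084 Ω
Step 3 — Series combination: Z_total = R + C = 350 - j3084 Ω = 3104∠-83.5° Ω.
Step 4 — Source phasor: V = 173∠60.0° V = 86.5 + j149.8 V.
Step 5 — Current: I = V / Z = -0.04481 + j0.03313 A = 0.05573∠143.5° A.
Step 6 — Complex power: S = V·I* = 1.087 - j9.58 VA.
Step 7 — Real power: P = Re(S) = 1.087 W.
Step 8 — Reactive power: Q = Im(S) = -9.58 VAR.
Step 9 — Apparent power: |S| = 9.641 VA.
Step 10 — Power factor: PF = P/|S| = 0.1128 (leading).

(a) P = 1.087 W  (b) Q = -9.58 VAR  (c) S = 9.641 VA  (d) PF = 0.1128 (leading)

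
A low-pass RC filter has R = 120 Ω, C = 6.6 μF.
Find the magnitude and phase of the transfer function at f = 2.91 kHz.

Step 1 — Angular frequency: ω = 2π·2910 = 1.828e+04 rad/s.
Step 2 — Transfer function: H(jω) = 1/(1 + jωRC).
Step 3 — Denominator: 1 + jωRC = 1 + j·1.828e+04·120·6.6e-06 = 1 + j14.48.
Step 4 — H = 0.004746 - j0.06873.
Step 5 — Magnitude: |H| = 0.06889 (-23.2 dB); phase: φ = -86.0°.

|H| = 0.06889 (-23.2 dB), φ = -86.0°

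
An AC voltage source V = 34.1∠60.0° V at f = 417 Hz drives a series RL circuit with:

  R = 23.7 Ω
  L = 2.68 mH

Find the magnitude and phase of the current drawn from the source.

Step 1 — Angular frequency: ω = 2π·f = 2π·417 = 2620 rad/s.
Step 2 — Component impedances:
  R: Z = R = 23.7 Ω
  L: Z = jωL = j·2620·0.00268 = 0 + j7.022 Ω
Step 3 — Series combination: Z_total = R + L = 23.7 + j7.022 Ω = 24.72∠16.5° Ω.
Step 4 — Source phasor: V = 34.1∠60.0° V = 17.05 + j29.53 V.
Step 5 — Ohm's law: I = V / Z_total = (17.05 + j29.53) / (23.7 + j7.022) = 1.001 + j0.9496 A.
Step 6 — Convert to polar: |I| = 1.38 A, ∠I = 43.5°.

I = 1.38∠43.5° A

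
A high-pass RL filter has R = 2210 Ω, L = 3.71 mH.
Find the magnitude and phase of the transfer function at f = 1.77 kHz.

Step 1 — Angular frequency: ω = 2π·1770 = 1.112e+04 rad/s.
Step 2 — Transfer function: H(jω) = jωL/(R + jωL).
Step 3 — Numerator jωL = j·41.26; denominator R + jωL = 2210 + j41.26.
Step 4 — H = 0.0003484 + j0.01866.
Step 5 — Magnitude: |H| = 0.01867 (-34.6 dB); phase: φ = 88.9°.

|H| = 0.01867 (-34.6 dB), φ = 88.9°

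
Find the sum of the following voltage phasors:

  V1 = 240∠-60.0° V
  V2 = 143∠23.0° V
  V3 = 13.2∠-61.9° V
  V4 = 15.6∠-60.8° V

Step 1 — Convert each phasor to rectangular form:
  V1 = 240·(cos(-60.0°) + j·sin(-60.0°)) = 120 - j207.8 V
  V2 = 143·(cos(23.0°) + j·sin(23.0°)) = 131.6 + j55.87 V
  V3 = 13.2·(cos(-61.9°) + j·sin(-61.9°)) = 6.217 - j11.64 V
  V4 = 15.6·(cos(-60.8°) + j·sin(-60.8°)) = 7.611 - j13.62 V
Step 2 — Sum components: V_total = 265.5 - j177.2 V.
Step 3 — Convert to polar: |V_total| = 319.2 V, ∠V_total = -33.7°.

V_total = 319.2∠-33.7° V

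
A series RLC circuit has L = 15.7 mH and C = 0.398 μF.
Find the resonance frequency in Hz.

Step 1 — Resonance condition Im(Z)=0 gives ω₀ = 1/√(LC).
Step 2 — ω₀ = 1/√(0.0157·3.98e-07) = 1.265e+04 rad/s.
Step 3 — f₀ = ω₀/(2π) = 2013 Hz.

f₀ = 2013 Hz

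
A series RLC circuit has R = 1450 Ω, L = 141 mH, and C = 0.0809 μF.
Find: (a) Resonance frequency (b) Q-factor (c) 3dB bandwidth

Step 1 — Resonance: ω₀ = 1/√(LC) = 1/√(0.141·8.09e-08) = 9363 rad/s.
Step 2 — f₀ = ω₀/(2π) = 1490 Hz.
Step 3 — Series Q: Q = ω₀L/R = 9363·0.141/1450 = 0.9105.
Step 4 — Bandwidth: Δω = ω₀/Q = 1.028e+04 rad/s; BW = Δω/(2π) = 1637 Hz.

(a) f₀ = 1490 Hz  (b) Q = 0.9105  (c) BW = 1637 Hz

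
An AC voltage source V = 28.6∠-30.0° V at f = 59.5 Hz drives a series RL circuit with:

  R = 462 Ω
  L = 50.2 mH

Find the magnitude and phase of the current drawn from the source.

Step 1 — Angular frequency: ω = 2π·f = 2π·59.5 = 373.8 rad/s.
Step 2 — Component impedances:
  R: Z = R = 462 Ω
  L: Z = jωL = j·373.8·0.0502 = 0 + j18.77 Ω
Step 3 — Series combination: Z_total = R + L = 462 + j18.77 Ω = 462.4∠2.3° Ω.
Step 4 — Source phasor: V = 28.6∠-30.0° V = 24.77 - j14.3 V.
Step 5 — Ohm's law: I = V / Z_total = (24.77 - j14.3) / (462 + j18.77) = 0.05227 - j0.03308 A.
Step 6 — Convert to polar: |I| = 0.06185 A, ∠I = -32.3°.

I = 0.06185∠-32.3° A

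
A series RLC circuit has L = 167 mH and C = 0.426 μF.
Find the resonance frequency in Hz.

Step 1 — Resonance condition Im(Z)=0 gives ω₀ = 1/√(LC).
Step 2 — ω₀ = 1/√(0.167·4.26e-07) = 3749 rad/s.
Step 3 — f₀ = ω₀/(2π) = 596.7 Hz.

f₀ = 596.7 Hz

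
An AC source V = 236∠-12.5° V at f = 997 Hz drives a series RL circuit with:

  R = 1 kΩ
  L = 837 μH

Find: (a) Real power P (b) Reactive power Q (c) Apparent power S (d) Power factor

Step 1 — Angular frequency: ω = 2π·f = 2π·997 = 6264 rad/s.
Step 2 — Component impedances:
  R: Z = R = 1000 Ω
  L: Z = jωL = j·6264·0.000837 = 0 + j5.243 Ω
Step 3 — Series combination: Z_total = R + L = 1000 + j5.243 Ω = 1000∠0.3° Ω.
Step 4 — Source phasor: V = 236∠-12.5° V = 230.4 - j51.08 V.
Step 5 — Current: I = V / Z = 0.2301 - j0.05229 A = 0.236∠-12.8° A.
Step 6 — Complex power: S = V·I* = 55.69 + j0.292 VA.
Step 7 — Real power: P = Re(S) = 55.69 W.
Step 8 — Reactive power: Q = Im(S) = 0.292 VAR.
Step 9 — Apparent power: |S| = 55.7 VA.
Step 10 — Power factor: PF = P/|S| = 1 (lagging).

(a) P = 55.69 W  (b) Q = 0.292 VAR  (c) S = 55.7 VA  (d) PF = 1 (lagging)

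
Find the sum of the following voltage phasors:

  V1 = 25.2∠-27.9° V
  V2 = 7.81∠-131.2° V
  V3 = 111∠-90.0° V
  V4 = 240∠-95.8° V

Step 1 — Convert each phasor to rectangular form:
  V1 = 25.2·(cos(-27.9°) + j·sin(-27.9°)) = 22.27 - j11.79 V
  V2 = 7.81·(cos(-131.2°) + j·sin(-131.2°)) = -5.144 - j5.876 V
  V3 = 111·(cos(-90.0°) + j·sin(-90.0°)) = 0 - j111 V
  V4 = 240·(cos(-95.8°) + j·sin(-95.8°)) = -24.25 - j238.8 V
Step 2 — Sum components: V_total = -7.127 - j367.4 V.
Step 3 — Convert to polar: |V_total| = 367.5 V, ∠V_total = -91.1°.

V_total = 367.5∠-91.1° V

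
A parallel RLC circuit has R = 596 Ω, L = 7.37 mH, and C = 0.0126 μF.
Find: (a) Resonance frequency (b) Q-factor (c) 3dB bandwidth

Step 1 — Resonance: ω₀ = 1/√(LC) = 1/√(0.00737·1.26e-08) = 1.038e+05 rad/s.
Step 2 — f₀ = ω₀/(2π) = 1.652e+04 Hz.
Step 3 — Parallel Q: Q = R/(ω₀L) = 596/(1.038e+05·0.00737) = 0.7793.
Step 4 — Bandwidth: Δω = ω₀/Q = 1.332e+05 rad/s; BW = Δω/(2π) = 2.119e+04 Hz.

(a) f₀ = 1.652e+04 Hz  (b) Q = 0.7793  (c) BW = 2.119e+04 Hz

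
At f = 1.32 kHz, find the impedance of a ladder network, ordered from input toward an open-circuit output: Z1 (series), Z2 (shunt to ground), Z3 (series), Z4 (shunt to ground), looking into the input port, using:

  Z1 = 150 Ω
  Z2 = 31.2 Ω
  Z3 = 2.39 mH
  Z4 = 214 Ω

Step 1 — Angular frequency: ω = 2π·f = 2π·1320 = 8294 rad/s.
Step 2 — Component impedances:
  Z1: Z = R = 150 Ω
  Z2: Z = R = 31.2 Ω
  Z3: Z = jωL = j·8294·0.00239 = 0 + j19.82 Ω
  Z4: Z = R = 214 Ω
Step 3 — Ladder network (open output): work backward from the far end, alternating series and parallel combinations. Z_in = 177.3 + j0.3189 Ω = 177.3∠0.1° Ω.

Z = 177.3 + j0.3189 Ω = 177.3∠0.1° Ω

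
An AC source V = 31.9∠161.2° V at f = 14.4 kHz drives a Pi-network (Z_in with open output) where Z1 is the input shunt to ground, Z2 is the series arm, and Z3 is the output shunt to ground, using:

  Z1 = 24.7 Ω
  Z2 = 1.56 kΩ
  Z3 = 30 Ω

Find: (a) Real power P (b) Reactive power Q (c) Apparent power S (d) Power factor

Step 1 — Angular frequency: ω = 2π·f = 2π·1.44e+04 = 9.048e+04 rad/s.
Step 2 — Component impedances:
  Z1: Z = R = 24.7 Ω
  Z2: Z = R = 1560 Ω
  Z3: Z = R = 30 Ω
Step 3 — With open output, the series arm Z2 and the output shunt Z3 appear in series to ground: Z2 + Z3 = 1590 Ω.
Step 4 — Parallel with input shunt Z1: Z_in = Z1 || (Z2 + Z3) = 24.32 Ω = 24.32∠0.0° Ω.
Step 5 — Source phasor: V = 31.9∠161.2° V = -30.2 + j10.28 V.
Step 6 — Current: I = V / Z = -1.242 + j0.4227 A = 1.312∠161.2° A.
Step 7 — Complex power: S = V·I* = 41.84 VA.
Step 8 — Real power: P = Re(S) = 41.84 W.
Step 9 — Reactive power: Q = Im(S) = 0 VAR.
Step 10 — Apparent power: |S| = 41.84 VA.
Step 11 — Power factor: PF = P/|S| = 1 (unity).

(a) P = 41.84 W  (b) Q = 0 VAR  (c) S = 41.84 VA  (d) PF = 1 (unity)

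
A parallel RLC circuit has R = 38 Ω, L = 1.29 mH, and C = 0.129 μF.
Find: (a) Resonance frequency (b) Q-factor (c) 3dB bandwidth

Step 1 — Resonance: ω₀ = 1/√(LC) = 1/√(0.00129·1.29e-07) = 7.752e+04 rad/s.
Step 2 — f₀ = ω₀/(2π) = 1.234e+04 Hz.
Step 3 — Parallel Q: Q = R/(ω₀L) = 38/(7.752e+04·0.00129) = 0.38.
Step 4 — Bandwidth: Δω = ω₀/Q = 2.04e+05 rad/s; BW = Δω/(2π) = 3.247e+04 Hz.

(a) f₀ = 1.234e+04 Hz  (b) Q = 0.38  (c) BW = 3.247e+04 Hz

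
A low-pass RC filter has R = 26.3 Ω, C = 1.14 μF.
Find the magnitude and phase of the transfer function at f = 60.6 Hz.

Step 1 — Angular frequency: ω = 2π·60.6 = 380.8 rad/s.
Step 2 — Transfer function: H(jω) = 1/(1 + jωRC).
Step 3 — Denominator: 1 + jωRC = 1 + j·380.8·26.3·1.14e-06 = 1 + j0.01142.
Step 4 — H = 0.9999 - j0.01141.
Step 5 — Magnitude: |H| = 0.9999 (-0.0 dB); phase: φ = -0.7°.

|H| = 0.9999 (-0.0 dB), φ = -0.7°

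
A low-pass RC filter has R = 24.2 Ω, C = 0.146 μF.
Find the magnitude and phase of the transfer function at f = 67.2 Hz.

Step 1 — Angular frequency: ω = 2π·67.2 = 422.2 rad/s.
Step 2 — Transfer function: H(jω) = 1/(1 + jωRC).
Step 3 — Denominator: 1 + jωRC = 1 + j·422.2·24.2·1.46e-07 = 1 + j0.001492.
Step 4 — H = 1 - j0.001492.
Step 5 — Magnitude: |H| = 1 (-0.0 dB); phase: φ = -0.1°.

|H| = 1 (-0.0 dB), φ = -0.1°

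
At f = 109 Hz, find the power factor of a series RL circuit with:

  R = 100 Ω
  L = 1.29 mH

Step 1 — Angular frequency: ω = 2π·f = 2π·109 = 684.9 rad/s.
Step 2 — Component impedances:
  R: Z = R = 100 Ω
  L: Z = jωL = j·684.9·0.00129 = 0 + j0.8835 Ω
Step 3 — Series combination: Z_total = R + L = 100 + j0.8835 Ω = 100∠0.5° Ω.
Step 4 — Power factor: PF = cos(φ) = Re(Z)/|Z| = 100/100 = 1.
Step 5 — Type: Im(Z) = 0.8835 ⇒ lagging (phase φ = 0.5°).

PF = 1 (lagging, φ = 0.5°)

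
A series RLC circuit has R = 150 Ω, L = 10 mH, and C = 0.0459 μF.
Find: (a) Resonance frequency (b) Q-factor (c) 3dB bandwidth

Step 1 — Resonance: ω₀ = 1/√(LC) = 1/√(0.01·4.59e-08) = 4.668e+04 rad/s.
Step 2 — f₀ = ω₀/(2π) = 7429 Hz.
Step 3 — Series Q: Q = ω₀L/R = 4.668e+04·0.01/150 = 3.112.
Step 4 — Bandwidth: Δω = ω₀/Q = 1.5e+04 rad/s; BW = Δω/(2π) = 2387 Hz.

(a) f₀ = 7429 Hz  (b) Q = 3.112  (c) BW = 2387 Hz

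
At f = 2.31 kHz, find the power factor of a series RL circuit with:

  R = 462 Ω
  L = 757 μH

Step 1 — Angular frequency: ω = 2π·f = 2π·2310 = 1.451e+04 rad/s.
Step 2 — Component impedances:
  R: Z = R = 462 Ω
  L: Z = jωL = j·1.451e+04·0.000757 = 0 + j10.99 Ω
Step 3 — Series combination: Z_total = R + L = 462 + j10.99 Ω = 462.1∠1.4° Ω.
Step 4 — Power factor: PF = cos(φ) = Re(Z)/|Z| = 462/462.13 = 0.9997.
Step 5 — Type: Im(Z) = 10.99 ⇒ lagging (phase φ = 1.4°).

PF = 0.9997 (lagging, φ = 1.4°)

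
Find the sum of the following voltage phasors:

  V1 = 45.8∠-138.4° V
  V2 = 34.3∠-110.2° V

Step 1 — Convert each phasor to rectangular form:
  V1 = 45.8·(cos(-138.4°) + j·sin(-138.4°)) = -34.25 - j30.41 V
  V2 = 34.3·(cos(-110.2°) + j·sin(-110.2°)) = -11.84 - j32.19 V
Step 2 — Sum components: V_total = -46.09 - j62.6 V.
Step 3 — Convert to polar: |V_total| = 77.74 V, ∠V_total = -126.4°.

V_total = 77.74∠-126.4° V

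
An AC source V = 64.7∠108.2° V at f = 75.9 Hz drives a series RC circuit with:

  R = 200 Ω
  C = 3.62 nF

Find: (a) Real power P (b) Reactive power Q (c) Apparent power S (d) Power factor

Step 1 — Angular frequency: ω = 2π·f = 2π·75.9 = 476.9 rad/s.
Step 2 — Component impedances:
  R: Z = R = 200 Ω
  C: Z = 1/(jωC) = -j/(ω·C) = 0 - j5.793e+05 Ω
Step 3 — Series combination: Z_total = R + C = 200 - j5.793e+05 Ω = 5.793e+05∠-90.0° Ω.
Step 4 — Source phasor: V = 64.7∠108.2° V = -20.21 + j61.46 V.
Step 5 — Current: I = V / Z = -0.0001061 - j3.485e-05 A = 0.0001117∠-161.8° A.
Step 6 — Complex power: S = V·I* = 2.495e-06 - j0.007227 VA.
Step 7 — Real power: P = Re(S) = 2.495e-06 W.
Step 8 — Reactive power: Q = Im(S) = -0.007227 VAR.
Step 9 — Apparent power: |S| = 0.007227 VA.
Step 10 — Power factor: PF = P/|S| = 0.0003453 (leading).

(a) P = 2.495e-06 W  (b) Q = -0.007227 VAR  (c) S = 0.007227 VA  (d) PF = 0.0003453 (leading)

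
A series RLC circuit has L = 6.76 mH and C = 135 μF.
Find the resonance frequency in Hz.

Step 1 — Resonance condition Im(Z)=0 gives ω₀ = 1/√(LC).
Step 2 — ω₀ = 1/√(0.00676·0.000135) = 1047 rad/s.
Step 3 — f₀ = ω₀/(2π) = 166.6 Hz.

f₀ = 166.6 Hz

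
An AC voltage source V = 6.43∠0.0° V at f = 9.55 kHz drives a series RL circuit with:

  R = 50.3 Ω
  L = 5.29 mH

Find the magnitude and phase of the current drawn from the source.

Step 1 — Angular frequency: ω = 2π·f = 2π·9550 = 6e+04 rad/s.
Step 2 — Component impedances:
  R: Z = R = 50.3 Ω
  L: Z = jωL = j·6e+04·0.00529 = 0 + j317.4 Ω
Step 3 — Series combination: Z_total = R + L = 50.3 + j317.4 Ω = 321.4∠81.0° Ω.
Step 4 — Source phasor: V = 6.43∠0.0° V = 6.43 V.
Step 5 — Ohm's law: I = V / Z_total = (6.43) / (50.3 + j317.4) = 0.003131 - j0.01976 A.
Step 6 — Convert to polar: |I| = 0.02001 A, ∠I = -81.0°.

I = 0.02001∠-81.0° A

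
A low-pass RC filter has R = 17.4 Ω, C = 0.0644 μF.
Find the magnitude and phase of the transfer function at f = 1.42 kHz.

Step 1 — Angular frequency: ω = 2π·1420 = 8922 rad/s.
Step 2 — Transfer function: H(jω) = 1/(1 + jωRC).
Step 3 — Denominator: 1 + jωRC = 1 + j·8922·17.4·6.44e-08 = 1 + j0.009998.
Step 4 — H = 0.9999 - j0.009997.
Step 5 — Magnitude: |H| = 1 (-0.0 dB); phase: φ = -0.6°.

|H| = 1 (-0.0 dB), φ = -0.6°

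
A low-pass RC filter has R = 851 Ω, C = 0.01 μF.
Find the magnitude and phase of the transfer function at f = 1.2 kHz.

Step 1 — Angular frequency: ω = 2π·1200 = 7540 rad/s.
Step 2 — Transfer function: H(jω) = 1/(1 + jωRC).
Step 3 — Denominator: 1 + jωRC = 1 + j·7540·851·1e-08 = 1 + j0.06416.
Step 4 — H = 0.9959 - j0.0639.
Step 5 — Magnitude: |H| = 0.9979 (-0.0 dB); phase: φ = -3.7°.

|H| = 0.9979 (-0.0 dB), φ = -3.7°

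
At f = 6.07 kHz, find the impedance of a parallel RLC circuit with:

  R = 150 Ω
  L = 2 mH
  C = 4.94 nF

Step 1 — Angular frequency: ω = 2π·f = 2π·6070 = 3.814e+04 rad/s.
Step 2 — Component impedances:
  R: Z = R = 150 Ω
  L: Z = jωL = j·3.814e+04·0.002 = 0 + j76.28 Ω
  C: Z = 1/(jωC) = -j/(ω·C) = 0 - j5308 Ω
Step 3 — Parallel combination: 1/Z_total = 1/R + 1/L + 1/C; Z_total = 31.53 + j61.12 Ω = 68.78∠62.7° Ω.

Z = 31.53 + j61.12 Ω = 68.78∠62.7° Ω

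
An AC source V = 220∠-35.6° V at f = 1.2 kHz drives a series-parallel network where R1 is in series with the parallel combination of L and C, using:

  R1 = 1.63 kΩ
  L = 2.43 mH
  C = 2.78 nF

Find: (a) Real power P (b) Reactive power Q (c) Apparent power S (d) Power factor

Step 1 — Angular frequency: ω = 2π·f = 2π·1200 = 7540 rad/s.
Step 2 — Component impedances:
  R1: Z = R = 1630 Ω
  L: Z = jωL = j·7540·0.00243 = 0 + j18.32 Ω
  C: Z = 1/(jωC) = -j/(ω·C) = 0 - j4.771e+04 Ω
Step 3 — Parallel branch: L || C = 1/(1/L + 1/C) = 0 + j18.33 Ω.
Step 4 — Series with R1: Z_total = R1 + (L || C) = 1630 + j18.33 Ω = 1630∠0.6° Ω.
Step 5 — Source phasor: V = 220∠-35.6° V = 178.9 - j128.1 V.
Step 6 — Current: I = V / Z = 0.1088 - j0.07979 A = 0.135∠-36.2° A.
Step 7 — Complex power: S = V·I* = 29.69 + j0.3338 VA.
Step 8 — Real power: P = Re(S) = 29.69 W.
Step 9 — Reactive power: Q = Im(S) = 0.3338 VAR.
Step 10 — Apparent power: |S| = 29.69 VA.
Step 11 — Power factor: PF = P/|S| = 0.9999 (lagging).

(a) P = 29.69 W  (b) Q = 0.3338 VAR  (c) S = 29.69 VA  (d) PF = 0.9999 (lagging)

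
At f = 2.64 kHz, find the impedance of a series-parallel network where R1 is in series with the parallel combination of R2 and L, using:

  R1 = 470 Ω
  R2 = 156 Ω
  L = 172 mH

Step 1 — Angular frequency: ω = 2π·f = 2π·2640 = 1.659e+04 rad/s.
Step 2 — Component impedances:
  R1: Z = R = 470 Ω
  R2: Z = R = 156 Ω
  L: Z = jωL = j·1.659e+04·0.172 = 0 + j2853 Ω
Step 3 — Parallel branch: R2 || L = 1/(1/R2 + 1/L) = 155.5 + j8.504 Ω.
Step 4 — Series with R1: Z_total = R1 + (R2 || L) = 625.5 + j8.504 Ω = 625.6∠0.8° Ω.

Z = 625.5 + j8.504 Ω = 625.6∠0.8° Ω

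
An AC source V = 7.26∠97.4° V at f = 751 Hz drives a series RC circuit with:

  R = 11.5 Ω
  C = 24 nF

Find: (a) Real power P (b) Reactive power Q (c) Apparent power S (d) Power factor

Step 1 — Angular frequency: ω = 2π·f = 2π·751 = 4719 rad/s.
Step 2 — Component impedances:
  R: Z = R = 11.5 Ω
  C: Z = 1/(jωC) = -j/(ω·C) = 0 - j8830 Ω
Step 3 — Series combination: Z_total = R + C = 11.5 - j8830 Ω = 8830∠-89.9° Ω.
Step 4 — Source phasor: V = 7.26∠97.4° V = -0.9351 + j7.2 V.
Step 5 — Current: I = V / Z = -0.0008155 - j0.0001048 A = 0.0008222∠-172.7° A.
Step 6 — Complex power: S = V·I* = 7.774e-06 - j0.005969 VA.
Step 7 — Real power: P = Re(S) = 7.774e-06 W.
Step 8 — Reactive power: Q = Im(S) = -0.005969 VAR.
Step 9 — Apparent power: |S| = 0.005969 VA.
Step 10 — Power factor: PF = P/|S| = 0.001302 (leading).

(a) P = 7.774e-06 W  (b) Q = -0.005969 VAR  (c) S = 0.005969 VA  (d) PF = 0.001302 (leading)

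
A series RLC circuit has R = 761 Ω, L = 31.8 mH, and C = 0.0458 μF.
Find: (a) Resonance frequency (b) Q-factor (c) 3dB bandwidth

Step 1 — Resonance condition Im(Z)=0 gives ω₀ = 1/√(LC).
Step 2 — ω₀ = 1/√(0.0318·4.58e-08) = 2.62e+04 rad/s.
Step 3 — f₀ = ω₀/(2π) = 4170 Hz.
Step 4 — Series Q: Q = ω₀L/R = 2.62e+04·0.0318/761 = 1.095.
Step 5 — 3dB bandwidth: Δω = ω₀/Q = 2.393e+04 rad/s; BW = Δω/(2π) = 3809 Hz.

(a) f₀ = 4170 Hz  (b) Q = 1.095  (c) BW = 3809 Hz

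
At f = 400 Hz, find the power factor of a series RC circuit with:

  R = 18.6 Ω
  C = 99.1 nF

Step 1 — Angular frequency: ω = 2π·f = 2π·400 = 2513 rad/s.
Step 2 — Component impedances:
  R: Z = R = 18.6 Ω
  C: Z = 1/(jωC) = -j/(ω·C) = 0 - j4015 Ω
Step 3 — Series combination: Z_total = R + C = 18.6 - j4015 Ω = 4015∠-89.7° Ω.
Step 4 — Power factor: PF = cos(φ) = Re(Z)/|Z| = 18.6/4015 = 0.004633.
Step 5 — Type: Im(Z) = -4015 ⇒ leading (phase φ = -89.7°).

PF = 0.004633 (leading, φ = -89.7°)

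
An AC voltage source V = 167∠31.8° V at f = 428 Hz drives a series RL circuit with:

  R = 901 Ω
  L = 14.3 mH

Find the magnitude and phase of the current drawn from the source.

Step 1 — Angular frequency: ω = 2π·f = 2π·428 = 2689 rad/s.
Step 2 — Component impedances:
  R: Z = R = 901 Ω
  L: Z = jωL = j·2689·0.0143 = 0 + j38.46 Ω
Step 3 — Series combination: Z_total = R + L = 901 + j38.46 Ω = 901.8∠2.4° Ω.
Step 4 — Source phasor: V = 167∠31.8° V = 141.9 + j88 V.
Step 5 — Ohm's law: I = V / Z_total = (141.9 + j88) / (901 + j38.46) = 0.1614 + j0.09078 A.
Step 6 — Convert to polar: |I| = 0.1852 A, ∠I = 29.4°.

I = 0.1852∠29.4° A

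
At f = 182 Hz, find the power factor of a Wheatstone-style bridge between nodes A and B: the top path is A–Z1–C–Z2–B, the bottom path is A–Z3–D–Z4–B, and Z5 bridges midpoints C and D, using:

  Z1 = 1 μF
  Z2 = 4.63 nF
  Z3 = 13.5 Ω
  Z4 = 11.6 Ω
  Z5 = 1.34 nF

Step 1 — Angular frequency: ω = 2π·f = 2π·182 = 1144 rad/s.
Step 2 — Component impedances:
  Z1: Z = 1/(jωC) = -j/(ω·C) = 0 - j874.5 Ω
  Z2: Z = 1/(jωC) = -j/(ω·C) = 0 - j1.889e+05 Ω
  Z3: Z = R = 13.5 Ω
  Z4: Z = R = 11.6 Ω
  Z5: Z = 1/(jωC) = -j/(ω·C) = 0 - j6.526e+05 Ω
Step 3 — Bridge requires nodal analysis (the Z5 bridge couples midpoints C and D, so the two paths cannot be reduced to a simple series/parallel combination). Setting node B to ground and injecting 1 A at node A, the 3-node admittance system at A, C, D solves to V_A = Z_AB = 25.1 - j0.003594 Ω = 25.1∠-0.0° Ω.
Step 4 — Power factor: PF = cos(φ) = Re(Z)/|Z| = 25.1/25.1 = 1.
Step 5 — Type: Im(Z) = -0.003594 ⇒ leading (phase φ = -0.0°).

PF = 1 (leading, φ = -0.0°)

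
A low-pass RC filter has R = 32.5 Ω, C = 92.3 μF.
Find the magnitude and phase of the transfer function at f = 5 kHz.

Step 1 — Angular frequency: ω = 2π·5000 = 3.142e+04 rad/s.
Step 2 — Transfer function: H(jω) = 1/(1 + jωRC).
Step 3 — Denominator: 1 + jωRC = 1 + j·3.142e+04·32.5·9.23e-05 = 1 + j94.24.
Step 4 — H = 0.0001126 - j0.01061.
Step 5 — Magnitude: |H| = 0.01061 (-39.5 dB); phase: φ = -89.4°.

|H| = 0.01061 (-39.5 dB), φ = -89.4°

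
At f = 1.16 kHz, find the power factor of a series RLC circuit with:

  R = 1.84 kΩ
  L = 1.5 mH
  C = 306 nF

Step 1 — Angular frequency: ω = 2π·f = 2π·1160 = 7288 rad/s.
Step 2 — Component impedances:
  R: Z = R = 1840 Ω
  L: Z = jωL = j·7288·0.0015 = 0 + j10.93 Ω
  C: Z = 1/(jωC) = -j/(ω·C) = 0 - j448.4 Ω
Step 3 — Series combination: Z_total = R + L + C = 1840 - j437.4 Ω = 1891∠-13.4° Ω.
Step 4 — Power factor: PF = cos(φ) = Re(Z)/|Z| = 1840/1891.3 = 0.9729.
Step 5 — Type: Im(Z) = -437.4 ⇒ leading (phase φ = -13.4°).

PF = 0.9729 (leading, φ = -13.4°)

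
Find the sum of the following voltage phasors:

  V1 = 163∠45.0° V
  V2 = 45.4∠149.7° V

Step 1 — Convert each phasor to rectangular form:
  V1 = 163·(cos(45.0°) + j·sin(45.0°)) = 115.3 + j115.3 V
  V2 = 45.4·(cos(149.7°) + j·sin(149.7°)) = -39.2 + j22.91 V
Step 2 — Sum components: V_total = 76.06 + j138.2 V.
Step 3 — Convert to polar: |V_total| = 157.7 V, ∠V_total = 61.2°.

V_total = 157.7∠61.2° V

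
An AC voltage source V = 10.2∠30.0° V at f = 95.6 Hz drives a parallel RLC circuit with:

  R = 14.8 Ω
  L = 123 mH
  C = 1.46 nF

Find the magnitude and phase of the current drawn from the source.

Step 1 — Angular frequency: ω = 2π·f = 2π·95.6 = 600.7 rad/s.
Step 2 — Component impedances:
  R: Z = R = 14.8 Ω
  L: Z = jωL = j·600.7·0.123 = 0 + j73.88 Ω
  C: Z = 1/(jωC) = -j/(ω·C) = 0 - j1.14e+06 Ω
Step 3 — Parallel combination: 1/Z_total = 1/R + 1/L + 1/C; Z_total = 14.23 + j2.85 Ω = 14.51∠11.3° Ω.
Step 4 — Source phasor: V = 10.2∠30.0° V = 8.833 + j5.1 V.
Step 5 — Ohm's law: I = V / Z_total = (8.833 + j5.1) / (14.23 + j2.85) = 0.6659 + j0.225 A.
Step 6 — Convert to polar: |I| = 0.7029 A, ∠I = 18.7°.

I = 0.7029∠18.7° A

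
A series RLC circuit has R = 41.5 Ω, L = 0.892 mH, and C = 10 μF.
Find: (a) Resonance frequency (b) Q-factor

Step 1 — Resonance condition Im(Z)=0 gives ω₀ = 1/√(LC).
Step 2 — ω₀ = 1/√(0.000892·1e-05) = 1.059e+04 rad/s.
Step 3 — f₀ = ω₀/(2π) = 1685 Hz.
Step 4 — Series Q: Q = ω₀L/R = 1.059e+04·0.000892/41.5 = 0.2276.

(a) f₀ = 1685 Hz  (b) Q = 0.2276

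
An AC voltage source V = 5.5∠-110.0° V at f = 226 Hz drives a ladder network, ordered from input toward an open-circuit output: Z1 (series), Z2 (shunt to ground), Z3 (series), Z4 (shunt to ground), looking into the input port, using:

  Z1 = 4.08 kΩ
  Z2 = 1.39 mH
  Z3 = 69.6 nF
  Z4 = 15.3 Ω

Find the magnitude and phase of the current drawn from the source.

Step 1 — Angular frequency: ω = 2π·f = 2π·226 = 1420 rad/s.
Step 2 — Component impedances:
  Z1: Z = R = 4080 Ω
  Z2: Z = jωL = j·1420·0.00139 = 0 + j1.974 Ω
  Z3: Z = 1/(jωC) = -j/(ω·C) = 0 - j1.012e+04 Ω
  Z4: Z = R = 15.3 Ω
Step 3 — Ladder network (open output): work backward from the far end, alternating series and parallel combinations. Z_in = 4080 + j1.974 Ω = 4080∠0.0° Ω.
Step 4 — Source phasor: V = 5.5∠-110.0° V = -1.881 - j5.168 V.
Step 5 — Ohm's law: I = V / Z_total = (-1.881 - j5.168) / (4080 + j1.974) = -0.0004617 - j0.001267 A.
Step 6 — Convert to polar: |I| = 0.001348 A, ∠I = -110.0°.

I = 0.001348∠-110.0° A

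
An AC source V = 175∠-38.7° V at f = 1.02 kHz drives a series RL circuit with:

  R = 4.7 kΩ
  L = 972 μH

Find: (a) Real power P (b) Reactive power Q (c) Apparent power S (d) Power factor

Step 1 — Angular frequency: ω = 2π·f = 2π·1020 = 6409 rad/s.
Step 2 — Component impedances:
  R: Z = R = 4700 Ω
  L: Z = jωL = j·6409·0.000972 = 0 + j6.229 Ω
Step 3 — Series combination: Z_total = R + L = 4700 + j6.229 Ω = 4700∠0.1° Ω.
Step 4 — Source phasor: V = 175∠-38.7° V = 136.6 - j109.4 V.
Step 5 — Current: I = V / Z = 0.02903 - j0.02332 A = 0.03723∠-38.8° A.
Step 6 — Complex power: S = V·I* = 6.516 + j0.008636 VA.
Step 7 — Real power: P = Re(S) = 6.516 W.
Step 8 — Reactive power: Q = Im(S) = 0.008636 VAR.
Step 9 — Apparent power: |S| = 6.516 VA.
Step 10 — Power factor: PF = P/|S| = 1 (lagging).

(a) P = 6.516 W  (b) Q = 0.008636 VAR  (c) S = 6.516 VA  (d) PF = 1 (lagging)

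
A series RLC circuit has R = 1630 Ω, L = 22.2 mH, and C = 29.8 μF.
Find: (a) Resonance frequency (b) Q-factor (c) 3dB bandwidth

Step 1 — Resonance condition Im(Z)=0 gives ω₀ = 1/√(LC).
Step 2 — ω₀ = 1/√(0.0222·2.98e-05) = 1229 rad/s.
Step 3 — f₀ = ω₀/(2π) = 195.7 Hz.
Step 4 — Series Q: Q = ω₀L/R = 1229·0.0222/1630 = 0.01674.
Step 5 — 3dB bandwidth: Δω = ω₀/Q = 7.342e+04 rad/s; BW = Δω/(2π) = 1.169e+04 Hz.

(a) f₀ = 195.7 Hz  (b) Q = 0.01674  (c) BW = 1.169e+04 Hz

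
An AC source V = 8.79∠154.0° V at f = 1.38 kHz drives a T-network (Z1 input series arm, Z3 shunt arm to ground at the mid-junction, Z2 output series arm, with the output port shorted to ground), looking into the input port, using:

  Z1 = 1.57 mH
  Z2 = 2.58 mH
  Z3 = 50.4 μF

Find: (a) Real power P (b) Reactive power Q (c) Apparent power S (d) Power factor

Step 1 — Angular frequency: ω = 2π·f = 2π·1380 = 8671 rad/s.
Step 2 — Component impedances:
  Z1: Z = jωL = j·8671·0.00157 = 0 + j13.61 Ω
  Z2: Z = jωL = j·8671·0.00258 = 0 + j22.37 Ω
  Z3: Z = 1/(jωC) = -j/(ω·C) = 0 - j2.288 Ω
Step 3 — With the output port shorted to ground, the output series arm Z2 runs from the junction to ground; the shunt arm Z3 also runs from the junction to ground. They appear in parallel: Z3 || Z2 = 0 - j2.549 Ω.
Step 4 — Series with input arm Z1: Z_in = Z1 + (Z3 || Z2) = 0 + j11.06 Ω = 11.06∠90.0° Ω.
Step 5 — Source phasor: V = 8.79∠154.0° V = -7.9 + j3.853 V.
Step 6 — Current: I = V / Z = 0.3483 + j0.7141 A = 0.7945∠64.0° A.
Step 7 — Complex power: S = V·I* = 0 + j6.983 VA.
Step 8 — Real power: P = Re(S) = 0 W.
Step 9 — Reactive power: Q = Im(S) = 6.983 VAR.
Step 10 — Apparent power: |S| = 6.983 VA.
Step 11 — Power factor: PF = P/|S| = 0 (lagging).

(a) P = 0 W  (b) Q = 6.983 VAR  (c) S = 6.983 VA  (d) PF = 0 (lagging)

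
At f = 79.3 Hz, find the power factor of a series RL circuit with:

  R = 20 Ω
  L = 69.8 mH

Step 1 — Angular frequency: ω = 2π·f = 2π·79.3 = 498.3 rad/s.
Step 2 — Component impedances:
  R: Z = R = 20 Ω
  L: Z = jωL = j·498.3·0.0698 = 0 + j34.78 Ω
Step 3 — Series combination: Z_total = R + L = 20 + j34.78 Ω = 40.12∠60.1° Ω.
Step 4 — Power factor: PF = cos(φ) = Re(Z)/|Z| = 20/40.12 = 0.4985.
Step 5 — Type: Im(Z) = 34.78 ⇒ lagging (phase φ = 60.1°).

PF = 0.4985 (lagging, φ = 60.1°)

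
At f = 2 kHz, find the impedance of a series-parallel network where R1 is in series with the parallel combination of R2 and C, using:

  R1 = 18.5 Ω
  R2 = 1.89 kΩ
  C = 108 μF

Step 1 — Angular frequency: ω = 2π·f = 2π·2000 = 1.257e+04 rad/s.
Step 2 — Component impedances:
  R1: Z = R = 18.5 Ω
  R2: Z = R = 1890 Ω
  C: Z = 1/(jωC) = -j/(ω·C) = 0 - j0.7368 Ω
Step 3 — Parallel branch: R2 || C = 1/(1/R2 + 1/C) = 0.0002873 - j0.7368 Ω.
Step 4 — Series with R1: Z_total = R1 + (R2 || C) = 18.5 - j0.7368 Ω = 18.51∠-2.3° Ω.

Z = 18.5 - j0.7368 Ω = 18.51∠-2.3° Ω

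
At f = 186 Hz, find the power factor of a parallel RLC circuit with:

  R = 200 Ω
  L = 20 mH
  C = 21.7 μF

Step 1 — Angular frequency: ω = 2π·f = 2π·186 = 1169 rad/s.
Step 2 — Component impedances:
  R: Z = R = 200 Ω
  L: Z = jωL = j·1169·0.02 = 0 + j23.37 Ω
  C: Z = 1/(jωC) = -j/(ω·C) = 0 - j39.43 Ω
Step 3 — Parallel combination: 1/Z_total = 1/R + 1/L + 1/C; Z_total = 15.22 + j53.03 Ω = 55.17∠74.0° Ω.
Step 4 — Power factor: PF = cos(φ) = Re(Z)/|Z| = 15.217/55.167 = 0.2758.
Step 5 — Type: Im(Z) = 53.03 ⇒ lagging (phase φ = 74.0°).

PF = 0.2758 (lagging, φ = 74.0°)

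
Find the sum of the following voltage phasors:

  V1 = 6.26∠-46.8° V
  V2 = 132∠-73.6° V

Step 1 — Convert each phasor to rectangular form:
  V1 = 6.26·(cos(-46.8°) + j·sin(-46.8°)) = 4.285 - j4.563 V
  V2 = 132·(cos(-73.6°) + j·sin(-73.6°)) = 37.27 - j126.6 V
Step 2 — Sum components: V_total = 41.55 - j131.2 V.
Step 3 — Convert to polar: |V_total| = 137.6 V, ∠V_total = -72.4°.

V_total = 137.6∠-72.4° V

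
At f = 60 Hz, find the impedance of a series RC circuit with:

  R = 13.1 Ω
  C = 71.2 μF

Step 1 — Angular frequency: ω = 2π·f = 2π·60 = 377 rad/s.
Step 2 — Component impedances:
  R: Z = R = 13.1 Ω
  C: Z = 1/(jωC) = -j/(ω·C) = 0 - j37.26 Ω
Step 3 — Series combination: Z_total = R + C = 13.1 - j37.26 Ω = 39.49∠-70.6° Ω.

Z = 13.1 - j37.26 Ω = 39.49∠-70.6° Ω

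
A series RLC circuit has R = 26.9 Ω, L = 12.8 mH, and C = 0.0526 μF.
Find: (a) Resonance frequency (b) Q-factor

Step 1 — Resonance condition Im(Z)=0 gives ω₀ = 1/√(LC).
Step 2 — ω₀ = 1/√(0.0128·5.26e-08) = 3.854e+04 rad/s.
Step 3 — f₀ = ω₀/(2π) = 6134 Hz.
Step 4 — Series Q: Q = ω₀L/R = 3.854e+04·0.0128/26.9 = 18.34.

(a) f₀ = 6134 Hz  (b) Q = 18.34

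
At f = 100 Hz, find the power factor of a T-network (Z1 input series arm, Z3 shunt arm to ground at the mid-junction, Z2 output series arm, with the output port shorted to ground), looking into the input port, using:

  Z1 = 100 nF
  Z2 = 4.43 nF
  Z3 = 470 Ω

Step 1 — Angular frequency: ω = 2π·f = 2π·100 = 628.3 rad/s.
Step 2 — Component impedances:
  Z1: Z = 1/(jωC) = -j/(ω·C) = 0 - j1.592e+04 Ω
  Z2: Z = 1/(jωC) = -j/(ω·C) = 0 - j3.593e+05 Ω
  Z3: Z = R = 470 Ω
Step 3 — With the output port shorted to ground, the output series arm Z2 runs from the junction to ground; the shunt arm Z3 also runs from the junction to ground. They appear in parallel: Z3 || Z2 = 470 - j0.6149 Ω.
Step 4 — Series with input arm Z1: Z_in = Z1 + (Z3 || Z2) = 470 - j1.592e+04 Ω = 1.592e+04∠-88.3° Ω.
Step 5 — Power factor: PF = cos(φ) = Re(Z)/|Z| = 470/1.592e+04 = 0.02952.
Step 6 — Type: Im(Z) = -1.592e+04 ⇒ leading (phase φ = -88.3°).

PF = 0.02952 (leading, φ = -88.3°)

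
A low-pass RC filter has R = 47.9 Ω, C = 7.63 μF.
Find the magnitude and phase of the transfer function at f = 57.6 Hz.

Step 1 — Angular frequency: ω = 2π·57.6 = 361.9 rad/s.
Step 2 — Transfer function: H(jω) = 1/(1 + jωRC).
Step 3 — Denominator: 1 + jωRC = 1 + j·361.9·47.9·7.63e-06 = 1 + j0.1323.
Step 4 — H = 0.9828 - j0.13.
Step 5 — Magnitude: |H| = 0.9914 (-0.1 dB); phase: φ = -7.5°.

|H| = 0.9914 (-0.1 dB), φ = -7.5°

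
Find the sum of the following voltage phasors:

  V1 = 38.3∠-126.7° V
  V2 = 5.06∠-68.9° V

Step 1 — Convert each phasor to rectangular form:
  V1 = 38.3·(cos(-126.7°) + j·sin(-126.7°)) = -22.89 - j30.71 V
  V2 = 5.06·(cos(-68.9°) + j·sin(-68.9°)) = 1.822 - j4.721 V
Step 2 — Sum components: V_total = -21.07 - j35.43 V.
Step 3 — Convert to polar: |V_total| = 41.22 V, ∠V_total = -120.7°.

V_total = 41.22∠-120.7° V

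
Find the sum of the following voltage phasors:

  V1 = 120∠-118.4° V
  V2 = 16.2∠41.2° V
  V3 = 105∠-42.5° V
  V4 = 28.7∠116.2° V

Step 1 — Convert each phasor to rectangular form:
  V1 = 120·(cos(-118.4°) + j·sin(-118.4°)) = -57.07 - j105.6 V
  V2 = 16.2·(cos(41.2°) + j·sin(41.2°)) = 12.19 + j10.67 V
  V3 = 105·(cos(-42.5°) + j·sin(-42.5°)) = 77.41 - j70.94 V
  V4 = 28.7·(cos(116.2°) + j·sin(116.2°)) = -12.67 + j25.75 V
Step 2 — Sum components: V_total = 19.86 - j140.1 V.
Step 3 — Convert to polar: |V_total| = 141.5 V, ∠V_total = -81.9°.

V_total = 141.5∠-81.9° V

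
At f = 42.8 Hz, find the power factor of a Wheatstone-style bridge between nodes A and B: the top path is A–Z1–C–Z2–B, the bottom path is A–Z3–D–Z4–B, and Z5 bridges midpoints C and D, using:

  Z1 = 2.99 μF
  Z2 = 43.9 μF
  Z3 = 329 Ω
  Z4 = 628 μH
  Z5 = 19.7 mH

Step 1 — Angular frequency: ω = 2π·f = 2π·42.8 = 268.9 rad/s.
Step 2 — Component impedances:
  Z1: Z = 1/(jωC) = -j/(ω·C) = 0 - j1244 Ω
  Z2: Z = 1/(jωC) = -j/(ω·C) = 0 - j84.71 Ω
  Z3: Z = R = 329 Ω
  Z4: Z = jωL = j·268.9·0.000628 = 0 + j0.1689 Ω
  Z5: Z = jωL = j·268.9·0.0197 = 0 + j5.298 Ω
Step 3 — Bridge requires nodal analysis (the Z5 bridge couples midpoints C and D, so the two paths cannot be reduced to a simple series/parallel combination). Setting node B to ground and injecting 1 A at node A, the 3-node admittance system at A, C, D solves to V_A = Z_AB = 307.3 - j81.49 Ω = 317.9∠-14.9° Ω.
Step 4 — Power factor: PF = cos(φ) = Re(Z)/|Z| = 307.29/317.91 = 0.9666.
Step 5 — Type: Im(Z) = -81.49 ⇒ leading (phase φ = -14.9°).

PF = 0.9666 (leading, φ = -14.9°)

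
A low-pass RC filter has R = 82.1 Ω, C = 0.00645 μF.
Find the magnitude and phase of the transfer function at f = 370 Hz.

Step 1 — Angular frequency: ω = 2π·370 = 2325 rad/s.
Step 2 — Transfer function: H(jω) = 1/(1 + jωRC).
Step 3 — Denominator: 1 + jωRC = 1 + j·2325·82.1·6.45e-09 = 1 + j0.001231.
Step 4 — H = 1 - j0.001231.
Step 5 — Magnitude: |H| = 1 (-0.0 dB); phase: φ = -0.1°.

|H| = 1 (-0.0 dB), φ = -0.1°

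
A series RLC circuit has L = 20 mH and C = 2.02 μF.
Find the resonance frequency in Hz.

Step 1 — Resonance condition Im(Z)=0 gives ω₀ = 1/√(LC).
Step 2 — ω₀ = 1/√(0.02·2.02e-06) = 4975 rad/s.
Step 3 — f₀ = ω₀/(2π) = 791.8 Hz.

f₀ = 791.8 Hz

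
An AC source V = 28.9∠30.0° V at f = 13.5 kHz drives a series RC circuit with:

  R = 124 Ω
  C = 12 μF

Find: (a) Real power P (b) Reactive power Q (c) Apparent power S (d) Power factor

Step 1 — Angular frequency: ω = 2π·f = 2π·1.35e+04 = 8.482e+04 rad/s.
Step 2 — Component impedances:
  R: Z = R = 124 Ω
  C: Z = 1/(jωC) = -j/(ω·C) = 0 - j0.9824 Ω
Step 3 — Series combination: Z_total = R + C = 124 - j0.9824 Ω = 124∠-0.5° Ω.
Step 4 — Source phasor: V = 28.9∠30.0° V = 25.03 + j14.45 V.
Step 5 — Current: I = V / Z = 0.2009 + j0.1181 A = 0.2331∠30.5° A.
Step 6 — Complex power: S = V·I* = 6.735 - j0.05336 VA.
Step 7 — Real power: P = Re(S) = 6.735 W.
Step 8 — Reactive power: Q = Im(S) = -0.05336 VAR.
Step 9 — Apparent power: |S| = 6.735 VA.
Step 10 — Power factor: PF = P/|S| = 1 (leading).

(a) P = 6.735 W  (b) Q = -0.05336 VAR  (c) S = 6.735 VA  (d) PF = 1 (leading)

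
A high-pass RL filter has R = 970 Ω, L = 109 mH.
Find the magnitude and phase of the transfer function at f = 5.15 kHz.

Step 1 — Angular frequency: ω = 2π·5150 = 3.236e+04 rad/s.
Step 2 — Transfer function: H(jω) = jωL/(R + jωL).
Step 3 — Numerator jωL = j·3527; denominator R + jωL = 970 + j3527.
Step 4 — H = 0.9297 + j0.2557.
Step 5 — Magnitude: |H| = 0.9642 (-0.3 dB); phase: φ = 15.4°.

|H| = 0.9642 (-0.3 dB), φ = 15.4°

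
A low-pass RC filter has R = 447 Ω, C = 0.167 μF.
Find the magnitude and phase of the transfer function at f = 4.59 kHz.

Step 1 — Angular frequency: ω = 2π·4590 = 2.884e+04 rad/s.
Step 2 — Transfer function: H(jω) = 1/(1 + jωRC).
Step 3 — Denominator: 1 + jωRC = 1 + j·2.884e+04·447·1.67e-07 = 1 + j2.153.
Step 4 — H = 0.1775 - j0.3821.
Step 5 — Magnitude: |H| = 0.4213 (-7.5 dB); phase: φ = -65.1°.

|H| = 0.4213 (-7.5 dB), φ = -65.1°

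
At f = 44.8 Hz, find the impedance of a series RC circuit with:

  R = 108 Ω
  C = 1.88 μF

Step 1 — Angular frequency: ω = 2π·f = 2π·44.8 = 281.5 rad/s.
Step 2 — Component impedances:
  R: Z = R = 108 Ω
  C: Z = 1/(jωC) = -j/(ω·C) = 0 - j1890 Ω
Step 3 — Series combination: Z_total = R + C = 108 - j1890 Ω = 1893∠-86.7° Ω.

Z = 108 - j1890 Ω = 1893∠-86.7° Ω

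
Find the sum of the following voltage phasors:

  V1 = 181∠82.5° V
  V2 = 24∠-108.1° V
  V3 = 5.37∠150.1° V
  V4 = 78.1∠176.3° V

Step 1 — Convert each phasor to rectangular form:
  V1 = 181·(cos(82.5°) + j·sin(82.5°)) = 23.63 + j179.5 V
  V2 = 24·(cos(-108.1°) + j·sin(-108.1°)) = -7.456 - j22.81 V
  V3 = 5.37·(cos(150.1°) + j·sin(150.1°)) = -4.655 + j2.677 V
  V4 = 78.1·(cos(176.3°) + j·sin(176.3°)) = -77.94 + j5.04 V
Step 2 — Sum components: V_total = -66.42 + j164.4 V.
Step 3 — Convert to polar: |V_total| = 177.3 V, ∠V_total = 112.0°.

V_total = 177.3∠112.0° V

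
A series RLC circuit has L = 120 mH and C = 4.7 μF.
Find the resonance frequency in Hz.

Step 1 — Resonance condition Im(Z)=0 gives ω₀ = 1/√(LC).
Step 2 — ω₀ = 1/√(0.12·4.7e-06) = 1332 rad/s.
Step 3 — f₀ = ω₀/(2π) = 211.9 Hz.

f₀ = 211.9 Hz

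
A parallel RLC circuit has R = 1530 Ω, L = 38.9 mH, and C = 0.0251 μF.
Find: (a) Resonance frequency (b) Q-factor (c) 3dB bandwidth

Step 1 — Resonance: ω₀ = 1/√(LC) = 1/√(0.0389·2.51e-08) = 3.2e+04 rad/s.
Step 2 — f₀ = ω₀/(2π) = 5093 Hz.
Step 3 — Parallel Q: Q = R/(ω₀L) = 1530/(3.2e+04·0.0389) = 1.229.
Step 4 — Bandwidth: Δω = ω₀/Q = 2.604e+04 rad/s; BW = Δω/(2π) = 4144 Hz.

(a) f₀ = 5093 Hz  (b) Q = 1.229  (c) BW = 4144 Hz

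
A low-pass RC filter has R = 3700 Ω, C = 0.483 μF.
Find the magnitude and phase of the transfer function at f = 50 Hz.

Step 1 — Angular frequency: ω = 2π·50 = 314.2 rad/s.
Step 2 — Transfer function: H(jω) = 1/(1 + jωRC).
Step 3 — Denominator: 1 + jωRC = 1 + j·314.2·3700·4.83e-07 = 1 + j0.5614.
Step 4 — H = 0.7603 - j0.4269.
Step 5 — Magnitude: |H| = 0.872 (-1.2 dB); phase: φ = -29.3°.

|H| = 0.872 (-1.2 dB), φ = -29.3°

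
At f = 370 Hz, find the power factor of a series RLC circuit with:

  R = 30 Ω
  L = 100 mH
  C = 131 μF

Step 1 — Angular frequency: ω = 2π·f = 2π·370 = 2325 rad/s.
Step 2 — Component impedances:
  R: Z = R = 30 Ω
  L: Z = jωL = j·2325·0.1 = 0 + j232.5 Ω
  C: Z = 1/(jωC) = -j/(ω·C) = 0 - j3.284 Ω
Step 3 — Series combination: Z_total = R + L + C = 30 + j229.2 Ω = 231.1∠82.5° Ω.
Step 4 — Power factor: PF = cos(φ) = Re(Z)/|Z| = 30/231.1 = 0.1298.
Step 5 — Type: Im(Z) = 229.2 ⇒ lagging (phase φ = 82.5°).

PF = 0.1298 (lagging, φ = 82.5°)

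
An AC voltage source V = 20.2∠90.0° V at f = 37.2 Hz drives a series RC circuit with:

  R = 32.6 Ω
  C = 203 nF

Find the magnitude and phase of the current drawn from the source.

Step 1 — Angular frequency: ω = 2π·f = 2π·37.2 = 233.7 rad/s.
Step 2 — Component impedances:
  R: Z = R = 32.6 Ω
  C: Z = 1/(jωC) = -j/(ω·C) = 0 - j2.108e+04 Ω
Step 3 — Series combination: Z_total = R + C = 32.6 - j2.108e+04 Ω = 2.108e+04∠-89.9° Ω.
Step 4 — Source phasor: V = 20.2∠90.0° V = 0 + j20.2 V.
Step 5 — Ohm's law: I = V / Z_total = (0 + j20.2) / (32.6 - j2.108e+04) = -0.0009584 + j1.483e-06 A.
Step 6 — Convert to polar: |I| = 0.0009585 A, ∠I = 179.9°.

I = 0.0009585∠179.9° A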